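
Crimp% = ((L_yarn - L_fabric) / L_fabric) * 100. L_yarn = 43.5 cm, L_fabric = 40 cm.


Formula: Crimp% = ((L_yarn - L_fabric) / L_fabric) * 100
Step 1: Extension = 43.5 - 40 = 3.5 cm
Step 2: Crimp% = (3.5 / 40) * 100
Step 3: Crimp% = 0.0875 * 100 = 8.75% ≈ 8.8%

8.8%


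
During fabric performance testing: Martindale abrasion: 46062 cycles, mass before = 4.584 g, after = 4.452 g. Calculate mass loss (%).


Formula: Mass loss% = ((m_before - m_after) / m_before) * 100
Step 1: Mass loss = 4.584 - 4.452 = 0.132 g
Step 2: Ratio = 0.132 / 4.584 = 0.0287958
Step 3: Mass loss% = 0.0287958 * 100 = 2.87958% ≈ 2.88%

2.88%


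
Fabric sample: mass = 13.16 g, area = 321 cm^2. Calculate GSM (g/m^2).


Formula: GSM = mass_g / area_m2
Step 1: Convert area: 321 cm^2 = 321 / 10000 = 0.0321 m^2
Step 2: GSM = 13.16 g / 0.0321 m^2 = 410.0 g/m^2

410.0 g/m^2


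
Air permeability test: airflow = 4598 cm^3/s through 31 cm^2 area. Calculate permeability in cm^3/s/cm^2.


Formula: Air Permeability = Airflow / Test Area
AP = 4598 cm^3/s / 31 cm^2
AP = 148.3 cm^3/s/cm^2

148.3 cm^3/s/cm^2


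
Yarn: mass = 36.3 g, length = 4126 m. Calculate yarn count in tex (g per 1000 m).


Formula: Tex = (mass_g / length_m) * 1000
Substituting: Tex = (36.3 / 4126) * 1000
Intermediate: 36.3 / 4126 = 0.00879787 g/m
Tex = 0.00879787 * 1000 = 8.80 tex

8.80 tex


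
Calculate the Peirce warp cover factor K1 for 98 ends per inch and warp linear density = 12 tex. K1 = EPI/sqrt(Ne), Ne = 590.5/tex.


Formula: K1 = EPI / sqrt(Ne), with Ne = 590.5 / tex_warp
Step 1: Ne = 590.5 / 12 = 49.208
Step 2: sqrt(Ne) = sqrt(49.208) = 7.0148
Step 3: K1 = 98 / 7.0148 = 14.0

14.0


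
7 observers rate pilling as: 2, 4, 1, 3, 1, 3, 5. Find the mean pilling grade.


Formula: Mean = sum / count
Sum = 2 + 4 + 1 + 3 + 1 + 3 + 5 = 19
Mean = 19 / 7 = 2.7

2.7


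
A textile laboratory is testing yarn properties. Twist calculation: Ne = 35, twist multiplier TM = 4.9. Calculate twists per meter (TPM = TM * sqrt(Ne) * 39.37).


Formula: TPM = TM * sqrt(Ne) * 39.37
Step 1: sqrt(Ne) = sqrt(35) = 5.9161
Step 2: TM * sqrt(Ne) = 4.9 * 5.9161 = 28.9889
Step 3: TPM = 28.9889 * 39.37 = 1141 twists/m

1141 twists/m


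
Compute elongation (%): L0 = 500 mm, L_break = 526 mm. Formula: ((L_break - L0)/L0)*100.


Formula: Elongation (%) = ((L_break - L0) / L0) * 100
Step 1: Extension = 526 - 500 = 26 mm
Step 2: Elongation = (26 / 500) * 100
Step 3: Elongation = 0.052 * 100 = 5.2%

5.2%


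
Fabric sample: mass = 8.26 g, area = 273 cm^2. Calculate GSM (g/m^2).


Formula: GSM = mass_g / area_m2
Step 1: Convert area: 273 cm^2 = 273 / 10000 = 0.0273 m^2
Step 2: GSM = 8.26 g / 0.0273 m^2 = 302.6 g/m^2

302.6 g/m^2


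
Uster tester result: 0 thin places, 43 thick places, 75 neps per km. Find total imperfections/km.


Formula: Total = thin places + thick places + neps
Total = 0 + 43 + 75
Total = 118 imperfections/km

118 imperfections/km


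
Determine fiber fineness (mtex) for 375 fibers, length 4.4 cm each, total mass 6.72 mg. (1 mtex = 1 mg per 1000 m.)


Formula: fineness (mtex) = mass (mg) / total length (km) = (mass_mg / total_length_m) * 1000
Step 1: Convert fiber length: 4.4 cm = 0.044 m
Step 2: Total fiber length = 375 * 0.044 = 16.5 m
Step 3: Linear density = 6.72 mg / 16.5 m = 0.4073 mg/m
Step 4: fineness = 0.4073 * 1000 = 407.3 mtex

407.3 mtex


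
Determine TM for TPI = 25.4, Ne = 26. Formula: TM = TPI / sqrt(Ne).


Formula: TM = TPI / sqrt(Ne)
Step 1: sqrt(Ne) = sqrt(26) = 5.099
Step 2: TM = 25.4 / 5.099 = 4.98

4.98 TM


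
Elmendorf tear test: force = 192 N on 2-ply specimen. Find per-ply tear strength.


Formula: Per-ply strength = Total force / Number of plies
Per-ply = 192 N / 2
Per-ply = 96 N

96 N


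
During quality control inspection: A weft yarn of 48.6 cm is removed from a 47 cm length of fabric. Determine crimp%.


Formula: Crimp% = ((L_yarn - L_fabric) / L_fabric) * 100
Step 1: Extension = 48.6 - 47 = 1.6 cm
Step 2: Crimp% = (1.6 / 47) * 100
Step 3: Crimp% = 0.034043 * 100 = 3.4043% ≈ 3.4%

3.4%


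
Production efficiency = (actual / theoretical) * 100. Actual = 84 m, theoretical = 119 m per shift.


Formula: Efficiency% = (Actual output / Theoretical output) * 100
Efficiency% = (84 / 119) * 100
Efficiency% = 0.705882 * 100 = 70.5882% ≈ 70.6%

70.6%


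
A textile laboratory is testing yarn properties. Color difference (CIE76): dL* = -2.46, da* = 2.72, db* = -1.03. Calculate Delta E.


Formula: Delta E = sqrt(dL*^2 + da*^2 + db*^2)
Step 1: dL*^2 = (-2.46)^2 = 6.0516
Step 2: da*^2 = 2.72^2 = 7.3984
Step 3: db*^2 = (-1.03)^2 = 1.0609
Step 4: Sum = 6.0516 + 7.3984 + 1.0609 = 14.5109
Step 5: Delta E = sqrt(14.5109) = 3.81

3.81 Delta E


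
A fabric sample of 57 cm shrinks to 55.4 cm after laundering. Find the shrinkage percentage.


Formula: Shrinkage% = ((L_before - L_after) / L_before) * 100
Step 1: Shrinkage = 57 - 55.4 = 1.6 cm
Step 2: Shrinkage% = (1.6 / 57) * 100
Step 3: Shrinkage% = 0.02807 * 100 = 2.807% ≈ 2.8%

2.8%


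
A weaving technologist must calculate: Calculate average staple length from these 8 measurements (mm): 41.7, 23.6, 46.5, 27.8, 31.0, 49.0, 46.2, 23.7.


Formula: Mean = sum of lengths / count
Sum = 41.7 + 23.6 + 46.5 + 27.8 + 31.0 + 49.0 + 46.2 + 23.7
Sum = 289.5 mm
Mean = 289.5 / 8 = 36.19 mm

36.19 mm


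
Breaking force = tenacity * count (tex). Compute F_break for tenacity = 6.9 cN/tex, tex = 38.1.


Formula: Breaking force = Tenacity * Linear density
F = 6.9 cN/tex * 38.1 tex
F = 262.89 cN

262.89 cN


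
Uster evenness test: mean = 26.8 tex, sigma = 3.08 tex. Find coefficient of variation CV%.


Formula: CV% = (standard deviation / mean) * 100
Step 1: Ratio = 3.08 / 26.8 = 0.114925
Step 2: CV% = 0.114925 * 100 = 11.4925% ≈ 11.5%

11.5%


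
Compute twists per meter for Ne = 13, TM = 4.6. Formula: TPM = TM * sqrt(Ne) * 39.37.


Formula: TPM = TM * sqrt(Ne) * 39.37
Step 1: sqrt(Ne) = sqrt(13) = 3.6056
Step 2: TM * sqrt(Ne) = 4.6 * 3.6056 = 16.5858
Step 3: TPM = 16.5858 * 39.37 = 653 twists/m

653 twists/m


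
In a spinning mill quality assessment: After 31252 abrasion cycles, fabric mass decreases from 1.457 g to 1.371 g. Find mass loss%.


Formula: Mass loss% = ((m_before - m_after) / m_before) * 100
Step 1: Mass loss = 1.457 - 1.371 = 0.086 g
Step 2: Ratio = 0.086 / 1.457 = 0.0590254
Step 3: Mass loss% = 0.0590254 * 100 = 5.90254% ≈ 5.90%

5.90%


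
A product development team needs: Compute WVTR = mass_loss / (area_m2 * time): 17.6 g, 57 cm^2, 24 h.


Formula: WVTR = mass_loss / (area * time)
Step 1: Convert area: 57 cm^2 = 0.0057 m^2
Step 2: WVTR = 17.6 g / (0.0057 m^2 * 24 h)
Step 3: WVTR = 17.6 / 0.1368 = 128.7 g/m^2/h

128.7 g/m^2/h


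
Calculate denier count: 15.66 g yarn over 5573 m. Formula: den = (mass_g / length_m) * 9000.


Formula: den = (mass_g / length_m) * 9000
Substituting: den = (15.66 / 5573) * 9000
Intermediate: 15.66 / 5573 = 0.00280998 g/m
den = 0.00280998 * 9000 = 25.3 denier

25.3 denier


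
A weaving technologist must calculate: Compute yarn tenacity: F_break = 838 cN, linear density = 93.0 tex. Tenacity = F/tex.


Formula: Tenacity = Breaking force / Linear density
Tenacity = 838 cN / 93.0 tex
Tenacity = 9.01 cN/tex

9.01 cN/tex


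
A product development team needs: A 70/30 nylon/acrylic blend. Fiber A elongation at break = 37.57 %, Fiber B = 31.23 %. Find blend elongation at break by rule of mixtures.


Formula: Blend property = (fraction_A * property_A) + (fraction_B * property_B)
Step 1: Contribution A = 70/100 * 37.57 % = 26.299 %
Step 2: Contribution B = 30/100 * 31.23 % = 9.369 %
Step 3: Blend elongation at break = 26.299 + 9.369 = 35.668 %

35.668 %


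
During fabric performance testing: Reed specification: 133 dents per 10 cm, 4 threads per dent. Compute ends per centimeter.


Formula: EPC = (dents per 10 cm * ends per dent) / 10
Step 1: Total ends per 10 cm = 133 * 4 = 532
Step 2: EPC = 532 / 10 = 53.2 ends/cm

53.2 ends/cm


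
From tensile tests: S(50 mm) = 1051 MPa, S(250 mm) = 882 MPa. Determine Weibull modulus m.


Formula: m = ln(L1/L2) / ln(S2/S1)
Step 1: ln(L1/L2) = ln(50/250) = -1.60944
Step 2: S2/S1 = 882/1051 = 0.8392
Step 3: ln(S2/S1) = ln(0.8392) = -0.17531
Step 4: m = -1.60944 / -0.17531 = 9.18

9.18 (Weibull m)


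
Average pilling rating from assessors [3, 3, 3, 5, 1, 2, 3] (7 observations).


Formula: Mean = sum / count
Sum = 3 + 3 + 3 + 5 + 1 + 2 + 3 = 20
Mean = 20 / 7 = 2.9

2.9


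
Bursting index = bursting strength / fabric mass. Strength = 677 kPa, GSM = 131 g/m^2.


Formula: Bursting Index = Bursting Strength / Fabric GSM
BI = 677 kPa / 131 g/m^2
BI = 5.168 kPa/(g/m^2)

5.168 kPa/(g/m^2)


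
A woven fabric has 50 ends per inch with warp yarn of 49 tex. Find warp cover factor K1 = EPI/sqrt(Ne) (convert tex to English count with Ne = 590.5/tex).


Formula: K1 = EPI / sqrt(Ne), with Ne = 590.5 / tex_warp
Step 1: Ne = 590.5 / 49 = 12.051
Step 2: sqrt(Ne) = sqrt(12.051) = 3.4715
Step 3: K1 = 50 / 3.4715 = 14.4

14.4


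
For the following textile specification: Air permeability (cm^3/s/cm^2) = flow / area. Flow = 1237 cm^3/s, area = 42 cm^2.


Formula: Air Permeability = Airflow / Test Area
AP = 1237 cm^3/s / 42 cm^2
AP = 29.5 cm^3/s/cm^2

29.5 cm^3/s/cm^2


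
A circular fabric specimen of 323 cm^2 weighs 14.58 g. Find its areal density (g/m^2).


Formula: GSM = mass_g / area_m2
Step 1: Convert area: 323 cm^2 = 323 / 10000 = 0.0323 m^2
Step 2: GSM = 14.58 g / 0.0323 m^2 = 451.4 g/m^2

451.4 g/m^2


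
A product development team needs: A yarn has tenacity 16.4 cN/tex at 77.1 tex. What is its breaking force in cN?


Formula: Breaking force = Tenacity * Linear density
F = 16.4 cN/tex * 77.1 tex
F = 1264.44 cN

1264.44 cN


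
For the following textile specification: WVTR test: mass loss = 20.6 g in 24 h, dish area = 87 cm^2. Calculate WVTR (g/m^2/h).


Formula: WVTR = mass_loss / (area * time)
Step 1: Convert area: 87 cm^2 = 0.0087 m^2
Step 2: WVTR = 20.6 g / (0.0087 m^2 * 24 h)
Step 3: WVTR = 20.6 / 0.2088 = 98.7 g/m^2/h

98.7 g/m^2/h


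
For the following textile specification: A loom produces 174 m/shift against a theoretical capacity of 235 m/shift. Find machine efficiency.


Formula: Efficiency% = (Actual output / Theoretical output) * 100
Efficiency% = (174 / 235) * 100
Efficiency% = 0.740426 * 100 = 74.0426% ≈ 74.0%

74.0%


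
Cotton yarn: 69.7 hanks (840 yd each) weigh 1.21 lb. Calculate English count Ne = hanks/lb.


Formula: Ne = hanks / mass_lb
Substituting: Ne = 69.7 / 1.21
Ne = 57.6

57.6 Ne


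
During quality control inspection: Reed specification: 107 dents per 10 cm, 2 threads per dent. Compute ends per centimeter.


Formula: EPC = (dents per 10 cm * ends per dent) / 10
Step 1: Total ends per 10 cm = 107 * 2 = 214
Step 2: EPC = 214 / 10 = 21.4 ends/cm

21.4 ends/cm


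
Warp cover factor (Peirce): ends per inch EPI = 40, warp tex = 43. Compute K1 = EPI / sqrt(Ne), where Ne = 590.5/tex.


Formula: K1 = EPI / sqrt(Ne), with Ne = 590.5 / tex_warp
Step 1: Ne = 590.5 / 43 = 13.733
Step 2: sqrt(Ne) = sqrt(13.733) = 3.7058
Step 3: K1 = 40 / 3.7058 = 10.8

10.8


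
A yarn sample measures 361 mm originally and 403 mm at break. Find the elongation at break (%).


Formula: Elongation (%) = ((L_break - L0) / L0) * 100
Step 1: Extension = 403 - 361 = 42 mm
Step 2: Elongation = (42 / 361) * 100
Step 3: Elongation = 0.116343 * 100 = 11.6343% ≈ 11.6%

11.6%


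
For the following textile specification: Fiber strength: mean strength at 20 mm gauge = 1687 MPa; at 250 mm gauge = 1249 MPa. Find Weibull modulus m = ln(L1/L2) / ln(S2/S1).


Formula: m = ln(L1/L2) / ln(S2/S1)
Step 1: ln(L1/L2) = ln(20/250) = -2.52573
Step 2: S2/S1 = 1249/1687 = 0.74037
Step 3: ln(S2/S1) = ln(0.74037) = -0.30061
Step 4: m = -2.52573 / -0.30061 = 8.40

8.40 (Weibull m)


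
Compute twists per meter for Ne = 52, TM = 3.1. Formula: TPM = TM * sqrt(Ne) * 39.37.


Formula: TPM = TM * sqrt(Ne) * 39.37
Step 1: sqrt(Ne) = sqrt(52) = 7.2111
Step 2: TM * sqrt(Ne) = 3.1 * 7.2111 = 22.3544
Step 3: TPM = 22.3544 * 39.37 = 880 twists/m

880 twists/m


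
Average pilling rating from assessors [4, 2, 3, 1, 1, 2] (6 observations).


Formula: Mean = sum / count
Sum = 4 + 2 + 3 + 1 + 1 + 2 = 13
Mean = 13 / 6 = 2.2

2.2


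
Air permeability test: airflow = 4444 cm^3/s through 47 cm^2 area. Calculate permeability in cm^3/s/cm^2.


Formula: Air Permeability = Airflow / Test Area
AP = 4444 cm^3/s / 47 cm^2
AP = 94.6 cm^3/s/cm^2

94.6 cm^3/s/cm^2


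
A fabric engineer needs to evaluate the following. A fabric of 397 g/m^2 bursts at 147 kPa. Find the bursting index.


Formula: Bursting Index = Bursting Strength / Fabric GSM
BI = 147 kPa / 397 g/m^2
BI = 0.370 kPa/(g/m^2)

0.370 kPa/(g/m^2)


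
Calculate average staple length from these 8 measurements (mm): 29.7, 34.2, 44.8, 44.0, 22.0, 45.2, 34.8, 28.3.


Formula: Mean = sum of lengths / count
Sum = 29.7 + 34.2 + 44.8 + 44.0 + 22.0 + 45.2 + 34.8 + 28.3
Sum = 283.0 mm
Mean = 283.0 / 8 = 35.38 mm

35.38 mm


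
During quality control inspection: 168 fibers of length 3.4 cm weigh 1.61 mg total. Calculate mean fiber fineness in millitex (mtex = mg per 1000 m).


Formula: fineness (mtex) = mass (mg) / total length (km) = (mass_mg / total_length_m) * 1000
Step 1: Convert fiber length: 3.4 cm = 0.034 m
Step 2: Total fiber length = 168 * 0.034 = 5.712 m
Step 3: Linear density = 1.61 mg / 5.712 m = 0.2819 mg/m
Step 4: fineness = 0.2819 * 1000 = 281.9 mtex

281.9 mtex


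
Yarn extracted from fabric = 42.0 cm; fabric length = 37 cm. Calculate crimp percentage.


Formula: Crimp% = ((L_yarn - L_fabric) / L_fabric) * 100
Step 1: Extension = 42.0 - 37 = 5.0 cm
Step 2: Crimp% = (5.0 / 37) * 100
Step 3: Crimp% = 0.135135 * 100 = 13.5135% ≈ 13.5%

13.5%


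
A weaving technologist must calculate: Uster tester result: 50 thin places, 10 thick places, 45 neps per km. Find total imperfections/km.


Formula: Total = thin places + thick places + neps
Total = 50 + 10 + 45
Total = 105 imperfections/km

105 imperfections/km


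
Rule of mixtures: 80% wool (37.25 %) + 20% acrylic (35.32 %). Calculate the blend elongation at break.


Formula: Blend property = (fraction_A * property_A) + (fraction_B * property_B)
Step 1: Contribution A = 80/100 * 37.25 % = 29.8 %
Step 2: Contribution B = 20/100 * 35.32 % = 7.064 %
Step 3: Blend elongation at break = 29.8 + 7.064 = 36.864 %

36.864 %


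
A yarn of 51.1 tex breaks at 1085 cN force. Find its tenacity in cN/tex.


Formula: Tenacity = Breaking force / Linear density
Tenacity = 1085 cN / 51.1 tex
Tenacity = 21.23 cN/tex

21.23 cN/tex


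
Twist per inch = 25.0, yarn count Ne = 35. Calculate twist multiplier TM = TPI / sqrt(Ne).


Formula: TM = TPI / sqrt(Ne)
Step 1: sqrt(Ne) = sqrt(35) = 5.9161
Step 2: TM = 25.0 / 5.9161 = 4.23

4.23 TM


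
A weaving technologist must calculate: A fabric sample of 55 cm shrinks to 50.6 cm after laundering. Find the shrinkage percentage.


Formula: Shrinkage% = ((L_before - L_after) / L_before) * 100
Step 1: Shrinkage = 55 - 50.6 = 4.4 cm
Step 2: Shrinkage% = (4.4 / 55) * 100
Step 3: Shrinkage% = 0.08 * 100 = 8.0%

8.0%


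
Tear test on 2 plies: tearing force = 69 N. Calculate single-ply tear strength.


Formula: Per-ply strength = Total force / Number of plies
Per-ply = 69 N / 2
Per-ply = 34.5 N

34.5 N


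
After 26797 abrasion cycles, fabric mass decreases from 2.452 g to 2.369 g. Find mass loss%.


Formula: Mass loss% = ((m_before - m_after) / m_before) * 100
Step 1: Mass loss = 2.452 - 2.369 = 0.083 g
Step 2: Ratio = 0.083 / 2.452 = 0.0338499
Step 3: Mass loss% = 0.0338499 * 100 = 3.38499% ≈ 3.38%

3.38%


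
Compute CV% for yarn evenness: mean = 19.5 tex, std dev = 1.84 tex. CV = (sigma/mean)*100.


Formula: CV% = (standard deviation / mean) * 100
Step 1: Ratio = 1.84 / 19.5 = 0.094359
Step 2: CV% = 0.094359 * 100 = 9.4359% ≈ 9.4%

9.4%


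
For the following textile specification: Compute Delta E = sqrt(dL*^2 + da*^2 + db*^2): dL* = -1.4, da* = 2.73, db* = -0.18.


Formula: Delta E = sqrt(dL*^2 + da*^2 + db*^2)
Step 1: dL*^2 = (-1.4)^2 = 1.96
Step 2: da*^2 = 2.73^2 = 7.4529
Step 3: db*^2 = (-0.18)^2 = 0.0324
Step 4: Sum = 1.96 + 7.4529 + 0.0324 = 9.4453
Step 5: Delta E = sqrt(9.4453) = 3.07

3.07 Delta E


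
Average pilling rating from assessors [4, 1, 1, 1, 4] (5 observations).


Formula: Mean = sum / count
Sum = 4 + 1 + 1 + 1 + 4 = 11
Mean = 11 / 5 = 2.2

2.2


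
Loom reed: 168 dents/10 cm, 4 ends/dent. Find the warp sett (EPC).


Formula: EPC = (dents per 10 cm * ends per dent) / 10
Step 1: Total ends per 10 cm = 168 * 4 = 672
Step 2: EPC = 672 / 10 = 67.2 ends/cm

67.2 ends/cm


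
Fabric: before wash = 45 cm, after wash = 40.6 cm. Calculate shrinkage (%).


Formula: Shrinkage% = ((L_before - L_after) / L_before) * 100
Step 1: Shrinkage = 45 - 40.6 = 4.4 cm
Step 2: Shrinkage% = (4.4 / 45) * 100
Step 3: Shrinkage% = 0.097778 * 100 = 9.7778% ≈ 9.8%

9.8%


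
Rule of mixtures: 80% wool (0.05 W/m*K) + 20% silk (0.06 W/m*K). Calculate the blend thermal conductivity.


Formula: Blend property = (fraction_A * property_A) + (fraction_B * property_B)
Step 1: Contribution A = 80/100 * 0.05 W/m*K = 0.04 W/m*K
Step 2: Contribution B = 20/100 * 0.06 W/m*K = 0.012 W/m*K
Step 3: Blend thermal conductivity = 0.04 + 0.012 = 0.052 W/m*K

0.052 W/m*K


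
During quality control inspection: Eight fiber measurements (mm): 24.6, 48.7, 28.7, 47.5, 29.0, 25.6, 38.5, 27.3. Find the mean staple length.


Formula: Mean = sum of lengths / count
Sum = 24.6 + 48.7 + 28.7 + 47.5 + 29.0 + 25.6 + 38.5 + 27.3
Sum = 269.9 mm
Mean = 269.9 / 8 = 33.74 mm

33.74 mm


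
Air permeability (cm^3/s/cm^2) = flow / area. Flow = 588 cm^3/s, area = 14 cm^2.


Formula: Air Permeability = Airflow / Test Area
AP = 588 cm^3/s / 14 cm^2
AP = 42.0 cm^3/s/cm^2

42.0 cm^3/s/cm^2


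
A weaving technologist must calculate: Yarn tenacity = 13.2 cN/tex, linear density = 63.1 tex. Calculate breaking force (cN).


Formula: Breaking force = Tenacity * Linear density
F = 13.2 cN/tex * 63.1 tex
F = 832.92 cN

832.92 cN


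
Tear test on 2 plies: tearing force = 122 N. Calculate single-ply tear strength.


Formula: Per-ply strength = Total force / Number of plies
Per-ply = 122 N / 2
Per-ply = 61 N

61 N


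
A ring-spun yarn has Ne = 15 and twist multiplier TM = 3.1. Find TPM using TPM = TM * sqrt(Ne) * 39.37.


Formula: TPM = TM * sqrt(Ne) * 39.37
Step 1: sqrt(Ne) = sqrt(15) = 3.873
Step 2: TM * sqrt(Ne) = 3.1 * 3.873 = 12.0063
Step 3: TPM = 12.0063 * 39.37 = 473 twists/m

473 twists/m


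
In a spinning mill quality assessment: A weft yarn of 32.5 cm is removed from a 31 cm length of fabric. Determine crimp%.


Formula: Crimp% = ((L_yarn - L_fabric) / L_fabric) * 100
Step 1: Extension = 32.5 - 31 = 1.5 cm
Step 2: Crimp% = (1.5 / 31) * 100
Step 3: Crimp% = 0.048387 * 100 = 4.8387% ≈ 4.8%

4.8%


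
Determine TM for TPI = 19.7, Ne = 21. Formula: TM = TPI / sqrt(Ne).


Formula: TM = TPI / sqrt(Ne)
Step 1: sqrt(Ne) = sqrt(21) = 4.5826
Step 2: TM = 19.7 / 4.5826 = 4.30

4.30 TM


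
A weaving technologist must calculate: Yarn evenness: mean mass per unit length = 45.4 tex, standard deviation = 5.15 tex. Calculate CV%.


Formula: CV% = (standard deviation / mean) * 100
Step 1: Ratio = 5.15 / 45.4 = 0.113436
Step 2: CV% = 0.113436 * 100 = 11.3436% ≈ 11.3%

11.3%


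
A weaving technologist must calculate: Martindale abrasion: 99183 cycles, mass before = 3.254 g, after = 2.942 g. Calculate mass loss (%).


Formula: Mass loss% = ((m_before - m_after) / m_before) * 100
Step 1: Mass loss = 3.254 - 2.942 = 0.312 g
Step 2: Ratio = 0.312 / 3.254 = 0.095882
Step 3: Mass loss% = 0.095882 * 100 = 9.5882% ≈ 9.59%

9.59%


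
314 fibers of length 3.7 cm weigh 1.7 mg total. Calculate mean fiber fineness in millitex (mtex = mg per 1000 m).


Formula: fineness (mtex) = mass (mg) / total length (km) = (mass_mg / total_length_m) * 1000
Step 1: Convert fiber length: 3.7 cm = 0.037 m
Step 2: Total fiber length = 314 * 0.037 = 11.618 m
Step 3: Linear density = 1.7 mg / 11.618 m = 0.1463 mg/m
Step 4: fineness = 0.1463 * 1000 = 146.3 mtex

146.3 mtex


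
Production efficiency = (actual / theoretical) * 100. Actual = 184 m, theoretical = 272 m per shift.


Formula: Efficiency% = (Actual output / Theoretical output) * 100
Efficiency% = (184 / 272) * 100
Efficiency% = 0.676471 * 100 = 67.6471% ≈ 67.6%

67.6%


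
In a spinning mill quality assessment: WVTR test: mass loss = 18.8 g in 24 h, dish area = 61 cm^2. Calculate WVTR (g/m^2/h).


Formula: WVTR = mass_loss / (area * time)
Step 1: Convert area: 61 cm^2 = 0.0061 m^2
Step 2: WVTR = 18.8 g / (0.0061 m^2 * 24 h)
Step 3: WVTR = 18.8 / 0.1464 = 128.4 g/m^2/h

128.4 g/m^2/h


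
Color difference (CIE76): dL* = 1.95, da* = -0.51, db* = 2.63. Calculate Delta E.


Formula: Delta E = sqrt(dL*^2 + da*^2 + db*^2)
Step 1: dL*^2 = 1.95^2 = 3.8025
Step 2: da*^2 = (-0.51)^2 = 0.2601
Step 3: db*^2 = 2.63^2 = 6.9169
Step 4: Sum = 3.8025 + 0.2601 + 6.9169 = 10.9795
Step 5: Delta E = sqrt(10.9795) = 3.31

3.31 Delta E


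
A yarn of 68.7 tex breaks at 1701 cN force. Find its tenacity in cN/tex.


Formula: Tenacity = Breaking force / Linear density
Tenacity = 1701 cN / 68.7 tex
Tenacity = 24.76 cN/tex

24.76 cN/tex


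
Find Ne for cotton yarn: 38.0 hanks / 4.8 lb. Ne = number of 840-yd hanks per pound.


Formula: Ne = hanks / mass_lb
Substituting: Ne = 38.0 / 4.8
Ne = 7.9

7.9 Ne


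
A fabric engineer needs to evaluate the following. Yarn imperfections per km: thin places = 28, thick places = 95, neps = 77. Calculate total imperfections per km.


Formula: Total = thin places + thick places + neps
Total = 28 + 95 + 77
Total = 200 imperfections/km

200 imperfections/km


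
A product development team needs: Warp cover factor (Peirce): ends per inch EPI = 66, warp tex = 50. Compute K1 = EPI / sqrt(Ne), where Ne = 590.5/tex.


Formula: K1 = EPI / sqrt(Ne), with Ne = 590.5 / tex_warp
Step 1: Ne = 590.5 / 50 = 11.81
Step 2: sqrt(Ne) = sqrt(11.81) = 3.4366
Step 3: K1 = 66 / 3.4366 = 19.2

19.2


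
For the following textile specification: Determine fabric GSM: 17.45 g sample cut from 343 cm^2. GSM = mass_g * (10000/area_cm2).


Formula: GSM = mass_g / area_m2
Step 1: Convert area: 343 cm^2 = 343 / 10000 = 0.0343 m^2
Step 2: GSM = 17.45 g / 0.0343 m^2 = 508.7 g/m^2

508.7 g/m^2


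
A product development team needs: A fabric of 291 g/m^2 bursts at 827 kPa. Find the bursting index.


Formula: Bursting Index = Bursting Strength / Fabric GSM
BI = 827 kPa / 291 g/m^2
BI = 2.842 kPa/(g/m^2)

2.842 kPa/(g/m^2)


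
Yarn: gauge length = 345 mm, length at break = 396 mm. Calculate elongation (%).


Formula: Elongation (%) = ((L_break - L0) / L0) * 100
Step 1: Extension = 396 - 345 = 51 mm
Step 2: Elongation = (51 / 345) * 100
Step 3: Elongation = 0.147826 * 100 = 14.7826% ≈ 14.8%

14.8%


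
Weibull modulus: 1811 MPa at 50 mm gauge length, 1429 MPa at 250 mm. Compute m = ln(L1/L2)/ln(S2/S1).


Formula: m = ln(L1/L2) / ln(S2/S1)
Step 1: ln(L1/L2) = ln(50/250) = -1.60944
Step 2: S2/S1 = 1429/1811 = 0.78907
Step 3: ln(S2/S1) = ln(0.78907) = -0.23690
Step 4: m = -1.60944 / -0.23690 = 6.79

6.79 (Weibull m)


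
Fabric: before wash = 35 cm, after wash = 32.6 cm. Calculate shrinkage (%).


Formula: Shrinkage% = ((L_before - L_after) / L_before) * 100
Step 1: Shrinkage = 35 - 32.6 = 2.4 cm
Step 2: Shrinkage% = (2.4 / 35) * 100
Step 3: Shrinkage% = 0.068571 * 100 = 6.8571% ≈ 6.9%

6.9%


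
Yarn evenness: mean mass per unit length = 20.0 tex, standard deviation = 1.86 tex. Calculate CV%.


Formula: CV% = (standard deviation / mean) * 100
Step 1: Ratio = 1.86 / 20.0 = 0.093
Step 2: CV% = 0.093 * 100 = 9.3%

9.3%


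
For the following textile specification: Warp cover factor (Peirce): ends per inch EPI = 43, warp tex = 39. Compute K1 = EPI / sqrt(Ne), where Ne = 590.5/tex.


Formula: K1 = EPI / sqrt(Ne), with Ne = 590.5 / tex_warp
Step 1: Ne = 590.5 / 39 = 15.141
Step 2: sqrt(Ne) = sqrt(15.141) = 3.8911
Step 3: K1 = 43 / 3.8911 = 11.1

11.1


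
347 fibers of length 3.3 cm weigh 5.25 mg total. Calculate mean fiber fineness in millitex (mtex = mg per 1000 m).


Formula: fineness (mtex) = mass (mg) / total length (km) = (mass_mg / total_length_m) * 1000
Step 1: Convert fiber length: 3.3 cm = 0.033 m
Step 2: Total fiber length = 347 * 0.033 = 11.451 m
Step 3: Linear density = 5.25 mg / 11.451 m = 0.4585 mg/m
Step 4: fineness = 0.4585 * 1000 = 458.5 mtex

458.5 mtex


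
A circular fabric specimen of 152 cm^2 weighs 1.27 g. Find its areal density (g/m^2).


Formula: GSM = mass_g / area_m2
Step 1: Convert area: 152 cm^2 = 152 / 10000 = 0.0152 m^2
Step 2: GSM = 1.27 g / 0.0152 m^2 = 83.6 g/m^2

83.6 g/m^2


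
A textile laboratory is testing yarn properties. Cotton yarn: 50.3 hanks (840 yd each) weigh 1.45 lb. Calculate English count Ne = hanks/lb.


Formula: Ne = hanks / mass_lb
Substituting: Ne = 50.3 / 1.45
Ne = 34.7

34.7 Ne


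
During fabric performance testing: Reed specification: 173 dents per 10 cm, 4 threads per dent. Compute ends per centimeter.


Formula: EPC = (dents per 10 cm * ends per dent) / 10
Step 1: Total ends per 10 cm = 173 * 4 = 692
Step 2: EPC = 692 / 10 = 69.2 ends/cm

69.2 ends/cm


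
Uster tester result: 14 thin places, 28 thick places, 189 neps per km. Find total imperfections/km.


Formula: Total = thin places + thick places + neps
Total = 14 + 28 + 189
Total = 231 imperfections/km

231 imperfections/km


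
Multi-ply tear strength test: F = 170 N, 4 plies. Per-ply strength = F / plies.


Formula: Per-ply strength = Total force / Number of plies
Per-ply = 170 N / 4
Per-ply = 42.5 N

42.5 N


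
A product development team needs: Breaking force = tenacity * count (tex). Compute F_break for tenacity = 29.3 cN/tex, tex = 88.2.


Formula: Breaking force = Tenacity * Linear density
F = 29.3 cN/tex * 88.2 tex
F = 2584.26 cN

2584.26 cN


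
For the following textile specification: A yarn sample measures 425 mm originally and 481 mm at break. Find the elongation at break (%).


Formula: Elongation (%) = ((L_break - L0) / L0) * 100
Step 1: Extension = 481 - 425 = 56 mm
Step 2: Elongation = (56 / 425) * 100
Step 3: Elongation = 0.131765 * 100 = 13.1765% ≈ 13.2%

13.2%


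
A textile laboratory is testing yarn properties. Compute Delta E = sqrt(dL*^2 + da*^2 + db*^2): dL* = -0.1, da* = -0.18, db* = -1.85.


Formula: Delta E = sqrt(dL*^2 + da*^2 + db*^2)
Step 1: dL*^2 = (-0.1)^2 = 0.01
Step 2: da*^2 = (-0.18)^2 = 0.0324
Step 3: db*^2 = (-1.85)^2 = 3.4225
Step 4: Sum = 0.01 + 0.0324 + 3.4225 = 3.4649
Step 5: Delta E = sqrt(3.4649) = 1.86

1.86 Delta E


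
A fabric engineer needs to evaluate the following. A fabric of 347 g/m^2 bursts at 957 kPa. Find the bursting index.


Formula: Bursting Index = Bursting Strength / Fabric GSM
BI = 957 kPa / 347 g/m^2
BI = 2.758 kPa/(g/m^2)

2.758 kPa/(g/m^2)


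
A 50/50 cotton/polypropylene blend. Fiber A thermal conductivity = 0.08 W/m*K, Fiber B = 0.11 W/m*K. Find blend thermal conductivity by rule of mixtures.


Formula: Blend property = (fraction_A * property_A) + (fraction_B * property_B)
Step 1: Contribution A = 50/100 * 0.08 W/m*K = 0.04 W/m*K
Step 2: Contribution B = 50/100 * 0.11 W/m*K = 0.055 W/m*K
Step 3: Blend thermal conductivity = 0.04 + 0.055 = 0.095 W/m*K

0.095 W/m*K


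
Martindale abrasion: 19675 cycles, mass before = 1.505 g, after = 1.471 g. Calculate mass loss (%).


Formula: Mass loss% = ((m_before - m_after) / m_before) * 100
Step 1: Mass loss = 1.505 - 1.471 = 0.034 g
Step 2: Ratio = 0.034 / 1.505 = 0.0225914
Step 3: Mass loss% = 0.0225914 * 100 = 2.25914% ≈ 2.26%

2.26%


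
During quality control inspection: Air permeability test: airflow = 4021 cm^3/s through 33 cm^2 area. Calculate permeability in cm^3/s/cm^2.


Formula: Air Permeability = Airflow / Test Area
AP = 4021 cm^3/s / 33 cm^2
AP = 121.8 cm^3/s/cm^2

121.8 cm^3/s/cm^2


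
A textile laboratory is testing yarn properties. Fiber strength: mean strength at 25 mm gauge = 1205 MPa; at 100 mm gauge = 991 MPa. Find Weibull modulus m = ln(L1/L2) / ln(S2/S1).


Formula: m = ln(L1/L2) / ln(S2/S1)
Step 1: ln(L1/L2) = ln(25/100) = -1.38629
Step 2: S2/S1 = 991/1205 = 0.82241
Step 3: ln(S2/S1) = ln(0.82241) = -0.19552
Step 4: m = -1.38629 / -0.19552 = 7.09

7.09 (Weibull m)


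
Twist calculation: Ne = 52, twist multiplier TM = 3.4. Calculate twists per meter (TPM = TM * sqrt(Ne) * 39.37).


Formula: TPM = TM * sqrt(Ne) * 39.37
Step 1: sqrt(Ne) = sqrt(52) = 7.2111
Step 2: TM * sqrt(Ne) = 3.4 * 7.2111 = 24.5177
Step 3: TPM = 24.5177 * 39.37 = 965 twists/m

965 twists/m


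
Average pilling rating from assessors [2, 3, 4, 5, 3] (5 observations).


Formula: Mean = sum / count
Sum = 2 + 3 + 4 + 5 + 3 = 17
Mean = 17 / 5 = 3.4

3.4


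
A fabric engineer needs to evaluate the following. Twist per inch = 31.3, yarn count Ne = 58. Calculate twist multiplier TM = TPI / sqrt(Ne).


Formula: TM = TPI / sqrt(Ne)
Step 1: sqrt(Ne) = sqrt(58) = 7.6158
Step 2: TM = 31.3 / 7.6158 = 4.11

4.11 TM


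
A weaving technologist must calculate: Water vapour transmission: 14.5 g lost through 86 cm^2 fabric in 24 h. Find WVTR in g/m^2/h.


Formula: WVTR = mass_loss / (area * time)
Step 1: Convert area: 86 cm^2 = 0.0086 m^2
Step 2: WVTR = 14.5 g / (0.0086 m^2 * 24 h)
Step 3: WVTR = 14.5 / 0.2064 = 70.3 g/m^2/h

70.3 g/m^2/h


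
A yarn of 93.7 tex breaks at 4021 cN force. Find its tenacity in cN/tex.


Formula: Tenacity = Breaking force / Linear density
Tenacity = 4021 cN / 93.7 tex
Tenacity = 42.91 cN/tex

42.91 cN/tex


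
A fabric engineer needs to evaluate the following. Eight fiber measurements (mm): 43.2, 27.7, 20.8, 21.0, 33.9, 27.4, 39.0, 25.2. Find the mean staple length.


Formula: Mean = sum of lengths / count
Sum = 43.2 + 27.7 + 20.8 + 21.0 + 33.9 + 27.4 + 39.0 + 25.2
Sum = 238.2 mm
Mean = 238.2 / 8 = 29.78 mm

29.78 mm


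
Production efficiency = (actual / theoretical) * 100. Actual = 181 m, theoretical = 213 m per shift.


Formula: Efficiency% = (Actual output / Theoretical output) * 100
Efficiency% = (181 / 213) * 100
Efficiency% = 0.849765 * 100 = 84.9765% ≈ 85.0%

85.0%


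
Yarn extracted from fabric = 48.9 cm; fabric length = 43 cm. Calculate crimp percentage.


Formula: Crimp% = ((L_yarn - L_fabric) / L_fabric) * 100
Step 1: Extension = 48.9 - 43 = 5.9 cm
Step 2: Crimp% = (5.9 / 43) * 100
Step 3: Crimp% = 0.137209 * 100 = 13.7209% ≈ 13.7%

13.7%


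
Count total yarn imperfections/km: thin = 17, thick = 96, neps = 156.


Formula: Total = thin places + thick places + neps
Total = 17 + 96 + 156
Total = 269 imperfections/km

269 imperfections/km


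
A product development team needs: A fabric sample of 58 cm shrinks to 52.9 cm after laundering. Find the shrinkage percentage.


Formula: Shrinkage% = ((L_before - L_after) / L_before) * 100
Step 1: Shrinkage = 58 - 52.9 = 5.1 cm
Step 2: Shrinkage% = (5.1 / 58) * 100
Step 3: Shrinkage% = 0.087931 * 100 = 8.7931% ≈ 8.8%

8.8%


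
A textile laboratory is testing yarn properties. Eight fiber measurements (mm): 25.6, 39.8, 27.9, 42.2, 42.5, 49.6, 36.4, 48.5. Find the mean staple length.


Formula: Mean = sum of lengths / count
Sum = 25.6 + 39.8 + 27.9 + 42.2 + 42.5 + 49.6 + 36.4 + 48.5
Sum = 312.5 mm
Mean = 312.5 / 8 = 39.06 mm

39.06 mm


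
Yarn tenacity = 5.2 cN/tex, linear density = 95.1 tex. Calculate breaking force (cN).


Formula: Breaking force = Tenacity * Linear density
F = 5.2 cN/tex * 95.1 tex
F = 494.52 cN

494.52 cN


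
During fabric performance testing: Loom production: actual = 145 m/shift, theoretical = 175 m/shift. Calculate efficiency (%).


Formula: Efficiency% = (Actual output / Theoretical output) * 100
Efficiency% = (145 / 175) * 100
Efficiency% = 0.828571 * 100 = 82.8571% ≈ 82.9%

82.9%


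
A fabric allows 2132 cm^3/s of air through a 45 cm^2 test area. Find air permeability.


Formula: Air Permeability = Airflow / Test Area
AP = 2132 cm^3/s / 45 cm^2
AP = 47.4 cm^3/s/cm^2

47.4 cm^3/s/cm^2


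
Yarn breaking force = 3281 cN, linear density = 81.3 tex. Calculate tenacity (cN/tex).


Formula: Tenacity = Breaking force / Linear density
Tenacity = 3281 cN / 81.3 tex
Tenacity = 40.36 cN/tex

40.36 cN/tex


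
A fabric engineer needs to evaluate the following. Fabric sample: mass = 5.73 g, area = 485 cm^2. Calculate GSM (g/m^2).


Formula: GSM = mass_g / area_m2
Step 1: Convert area: 485 cm^2 = 485 / 10000 = 0.0485 m^2
Step 2: GSM = 5.73 g / 0.0485 m^2 = 118.1 g/m^2

118.1 g/m^2


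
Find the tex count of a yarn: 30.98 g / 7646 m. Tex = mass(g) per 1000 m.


Formula: Tex = (mass_g / length_m) * 1000
Substituting: Tex = (30.98 / 7646) * 1000
Intermediate: 30.98 / 7646 = 0.00405179 g/m
Tex = 0.00405179 * 1000 = 4.05 tex

4.05 tex


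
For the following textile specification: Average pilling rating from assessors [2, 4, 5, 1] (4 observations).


Formula: Mean = sum / count
Sum = 2 + 4 + 5 + 1 = 12
Mean = 12 / 4 = 3.0

3.0


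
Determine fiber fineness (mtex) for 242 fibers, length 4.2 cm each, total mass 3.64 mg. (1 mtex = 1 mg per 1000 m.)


Formula: fineness (mtex) = mass (mg) / total length (km) = (mass_mg / total_length_m) * 1000
Step 1: Convert fiber length: 4.2 cm = 0.042 m
Step 2: Total fiber length = 242 * 0.042 = 10.164 m
Step 3: Linear density = 3.64 mg / 10.164 m = 0.3581 mg/m
Step 4: fineness = 0.3581 * 1000 = 358.1 mtex

358.1 mtex


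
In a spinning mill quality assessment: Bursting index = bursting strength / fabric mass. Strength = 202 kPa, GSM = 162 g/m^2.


Formula: Bursting Index = Bursting Strength / Fabric GSM
BI = 202 kPa / 162 g/m^2
BI = 1.247 kPa/(g/m^2)

1.247 kPa/(g/m^2)


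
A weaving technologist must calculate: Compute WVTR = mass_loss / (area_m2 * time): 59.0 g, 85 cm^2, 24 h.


Formula: WVTR = mass_loss / (area * time)
Step 1: Convert area: 85 cm^2 = 0.0085 m^2
Step 2: WVTR = 59.0 g / (0.0085 m^2 * 24 h)
Step 3: WVTR = 59.0 / 0.204 = 289.2 g/m^2/h

289.2 g/m^2/h


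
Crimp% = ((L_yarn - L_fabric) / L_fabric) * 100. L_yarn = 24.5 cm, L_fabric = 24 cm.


Formula: Crimp% = ((L_yarn - L_fabric) / L_fabric) * 100
Step 1: Extension = 24.5 - 24 = 0.5 cm
Step 2: Crimp% = (0.5 / 24) * 100
Step 3: Crimp% = 0.020833 * 100 = 2.0833% ≈ 2.1%

2.1%


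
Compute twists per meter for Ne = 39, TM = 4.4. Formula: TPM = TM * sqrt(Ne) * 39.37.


Formula: TPM = TM * sqrt(Ne) * 39.37
Step 1: sqrt(Ne) = sqrt(39) = 6.245
Step 2: TM * sqrt(Ne) = 4.4 * 6.245 = 27.478
Step 3: TPM = 27.478 * 39.37 = 1082 twists/m

1082 twists/m


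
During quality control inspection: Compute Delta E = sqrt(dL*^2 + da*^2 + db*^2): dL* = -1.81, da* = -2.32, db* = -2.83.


Formula: Delta E = sqrt(dL*^2 + da*^2 + db*^2)
Step 1: dL*^2 = (-1.81)^2 = 3.2761
Step 2: da*^2 = (-2.32)^2 = 5.3824
Step 3: db*^2 = (-2.83)^2 = 8.0089
Step 4: Sum = 3.2761 + 5.3824 + 8.0089 = 16.6674
Step 5: Delta E = sqrt(16.6674) = 4.08

4.08 Delta E


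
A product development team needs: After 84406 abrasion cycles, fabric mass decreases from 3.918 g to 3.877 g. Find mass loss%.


Formula: Mass loss% = ((m_before - m_after) / m_before) * 100
Step 1: Mass loss = 3.918 - 3.877 = 0.041 g
Step 2: Ratio = 0.041 / 3.918 = 0.0104645
Step 3: Mass loss% = 0.0104645 * 100 = 1.04645% ≈ 1.05%

1.05%


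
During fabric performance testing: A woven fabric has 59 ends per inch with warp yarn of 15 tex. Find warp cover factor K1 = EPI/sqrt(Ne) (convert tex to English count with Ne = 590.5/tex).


Formula: K1 = EPI / sqrt(Ne), with Ne = 590.5 / tex_warp
Step 1: Ne = 590.5 / 15 = 39.367
Step 2: sqrt(Ne) = sqrt(39.367) = 6.2743
Step 3: K1 = 59 / 6.2743 = 9.4

9.4


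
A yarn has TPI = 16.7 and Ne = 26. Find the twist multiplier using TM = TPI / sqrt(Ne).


Formula: TM = TPI / sqrt(Ne)
Step 1: sqrt(Ne) = sqrt(26) = 5.099
Step 2: TM = 16.7 / 5.099 = 3.28

3.28 TM


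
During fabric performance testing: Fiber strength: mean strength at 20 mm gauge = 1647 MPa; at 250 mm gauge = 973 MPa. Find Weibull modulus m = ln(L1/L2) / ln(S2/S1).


Formula: m = ln(L1/L2) / ln(S2/S1)
Step 1: ln(L1/L2) = ln(20/250) = -2.52573
Step 2: S2/S1 = 973/1647 = 0.59077
Step 3: ln(S2/S1) = ln(0.59077) = -0.52633
Step 4: m = -2.52573 / -0.52633 = 4.80

4.80 (Weibull m)


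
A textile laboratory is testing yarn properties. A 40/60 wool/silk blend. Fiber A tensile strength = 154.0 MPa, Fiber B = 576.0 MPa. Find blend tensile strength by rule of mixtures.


Formula: Blend property = (fraction_A * property_A) + (fraction_B * property_B)
Step 1: Contribution A = 40/100 * 154.0 MPa = 61.6 MPa
Step 2: Contribution B = 60/100 * 576.0 MPa = 345.6 MPa
Step 3: Blend tensile strength = 61.6 + 345.6 = 407.2 MPa

407.2 MPa


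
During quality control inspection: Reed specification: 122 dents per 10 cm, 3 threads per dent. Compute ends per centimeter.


Formula: EPC = (dents per 10 cm * ends per dent) / 10
Step 1: Total ends per 10 cm = 122 * 3 = 366
Step 2: EPC = 366 / 10 = 36.6 ends/cm

36.6 ends/cm


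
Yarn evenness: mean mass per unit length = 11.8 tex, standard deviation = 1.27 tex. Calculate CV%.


Formula: CV% = (standard deviation / mean) * 100
Step 1: Ratio = 1.27 / 11.8 = 0.107627
Step 2: CV% = 0.107627 * 100 = 10.7627% ≈ 10.8%

10.8%


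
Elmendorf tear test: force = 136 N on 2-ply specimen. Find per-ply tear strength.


Formula: Per-ply strength = Total force / Number of plies
Per-ply = 136 N / 2
Per-ply = 68 N

68 N


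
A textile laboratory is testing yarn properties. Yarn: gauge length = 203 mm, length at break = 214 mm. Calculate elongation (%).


Formula: Elongation (%) = ((L_break - L0) / L0) * 100
Step 1: Extension = 214 - 203 = 11 mm
Step 2: Elongation = (11 / 203) * 100
Step 3: Elongation = 0.054187 * 100 = 5.4187% ≈ 5.4%

5.4%


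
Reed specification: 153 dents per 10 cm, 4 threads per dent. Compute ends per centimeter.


Formula: EPC = (dents per 10 cm * ends per dent) / 10
Step 1: Total ends per 10 cm = 153 * 4 = 612
Step 2: EPC = 612 / 10 = 61.2 ends/cm

61.2 ends/cm


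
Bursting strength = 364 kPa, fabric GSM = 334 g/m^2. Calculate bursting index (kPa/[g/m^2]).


Formula: Bursting Index = Bursting Strength / Fabric GSM
BI = 364 kPa / 334 g/m^2
BI = 1.090 kPa/(g/m^2)

1.090 kPa/(g/m^2)


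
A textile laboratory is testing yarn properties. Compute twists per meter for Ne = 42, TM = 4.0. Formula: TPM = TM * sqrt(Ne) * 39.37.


Formula: TPM = TM * sqrt(Ne) * 39.37
Step 1: sqrt(Ne) = sqrt(42) = 6.4807
Step 2: TM * sqrt(Ne) = 4.0 * 6.4807 = 25.9228
Step 3: TPM = 25.9228 * 39.37 = 1021 twists/m

1021 twists/m


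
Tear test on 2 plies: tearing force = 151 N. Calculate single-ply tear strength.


Formula: Per-ply strength = Total force / Number of plies
Per-ply = 151 N / 2
Per-ply = 75.5 N

75.5 N


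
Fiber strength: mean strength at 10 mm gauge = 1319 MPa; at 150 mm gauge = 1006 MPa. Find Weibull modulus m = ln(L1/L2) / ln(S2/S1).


Formula: m = ln(L1/L2) / ln(S2/S1)
Step 1: ln(L1/L2) = ln(10/150) = -2.70805
Step 2: S2/S1 = 1006/1319 = 0.7627
Step 3: ln(S2/S1) = ln(0.7627) = -0.27089
Step 4: m = -2.70805 / -0.27089 = 10.00

10.00 (Weibull m)


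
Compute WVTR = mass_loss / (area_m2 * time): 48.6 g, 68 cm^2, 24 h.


Formula: WVTR = mass_loss / (area * time)
Step 1: Convert area: 68 cm^2 = 0.0068 m^2
Step 2: WVTR = 48.6 g / (0.0068 m^2 * 24 h)
Step 3: WVTR = 48.6 / 0.1632 = 297.8 g/m^2/h

297.8 g/m^2/h


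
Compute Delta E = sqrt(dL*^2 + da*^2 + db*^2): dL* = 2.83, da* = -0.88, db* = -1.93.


Formula: Delta E = sqrt(dL*^2 + da*^2 + db*^2)
Step 1: dL*^2 = 2.83^2 = 8.0089
Step 2: da*^2 = (-0.88)^2 = 0.7744
Step 3: db*^2 = (-1.93)^2 = 3.7249
Step 4: Sum = 8.0089 + 0.7744 + 3.7249 = 12.5082
Step 5: Delta E = sqrt(12.5082) = 3.54

3.54 Delta E
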